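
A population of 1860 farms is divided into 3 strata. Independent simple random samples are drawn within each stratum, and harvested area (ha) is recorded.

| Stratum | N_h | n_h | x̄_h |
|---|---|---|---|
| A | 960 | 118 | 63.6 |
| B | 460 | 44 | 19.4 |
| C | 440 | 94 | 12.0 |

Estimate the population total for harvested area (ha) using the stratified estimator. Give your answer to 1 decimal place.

τ̂_st = Σ N_h x̄_h = 960·63.6 + 460·19.4 + 440·12.0 = 75260.0

τ̂_st ≈ 75260.0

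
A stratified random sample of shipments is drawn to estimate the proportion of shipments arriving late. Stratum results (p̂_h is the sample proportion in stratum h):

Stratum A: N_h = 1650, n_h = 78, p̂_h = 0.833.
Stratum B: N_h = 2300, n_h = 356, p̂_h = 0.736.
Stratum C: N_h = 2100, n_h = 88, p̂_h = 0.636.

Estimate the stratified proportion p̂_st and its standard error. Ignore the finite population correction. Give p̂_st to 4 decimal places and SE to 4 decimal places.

N = 6050; stratum weights W_h = N_h/N.
p̂_st = Σ W_h p̂_h = (1650·0.833 + 2300·0.736 + 2100·0.636)/6050 = 0.72774
V̂(p̂_st) = Σ W_h² p̂_h(1−p̂_h)/(n_h−1):
  stratum A: (1650/6050)²·0.833·0.167/77 = 0.000134378
  stratum B: (2300/6050)²·0.736·0.264/355 = 7.9104e-05
  stratum C: (2100/6050)²·0.636·0.364/87 = 0.000320603
V̂(p̂_st) = 0.000534085; SE = √V̂ = 0.0231103

p̂_st ≈ 0.7277, SE ≈ 0.0231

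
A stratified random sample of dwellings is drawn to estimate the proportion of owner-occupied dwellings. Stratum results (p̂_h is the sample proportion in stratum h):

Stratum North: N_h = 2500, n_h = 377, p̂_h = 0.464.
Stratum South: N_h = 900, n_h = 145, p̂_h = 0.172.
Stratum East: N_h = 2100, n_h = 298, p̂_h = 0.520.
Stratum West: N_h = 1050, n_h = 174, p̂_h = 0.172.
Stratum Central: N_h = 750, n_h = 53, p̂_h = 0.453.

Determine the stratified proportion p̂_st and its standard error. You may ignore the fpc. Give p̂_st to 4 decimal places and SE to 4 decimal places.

p̂_st ≈ 0.4010, SE ≈ 0.0151

N = 7300; stratum weights W_h = N_h/N.
p̂_st = Σ W_h p̂_h = (2500·0.464 + 900·0.172 + 2100·0.520 + 1050·0.172 + 750·0.453)/7300 = 0.40098
V̂(p̂_st) = Σ W_h² p̂_h(1−p̂_h)/(n_h−1):
  stratum North: (2500/7300)²·0.464·0.536/376 = 7.75763e-05
  stratum South: (900/7300)²·0.172·0.828/144 = 1.50327e-05
  stratum East: (2100/7300)²·0.520·0.480/297 = 6.95474e-05
  stratum West: (1050/7300)²·0.172·0.828/173 = 1.70312e-05
  stratum Central: (750/7300)²·0.453·0.547/52 = 5.0299e-05
V̂(p̂_st) = 0.000229487; SE = √V̂ = 0.0151488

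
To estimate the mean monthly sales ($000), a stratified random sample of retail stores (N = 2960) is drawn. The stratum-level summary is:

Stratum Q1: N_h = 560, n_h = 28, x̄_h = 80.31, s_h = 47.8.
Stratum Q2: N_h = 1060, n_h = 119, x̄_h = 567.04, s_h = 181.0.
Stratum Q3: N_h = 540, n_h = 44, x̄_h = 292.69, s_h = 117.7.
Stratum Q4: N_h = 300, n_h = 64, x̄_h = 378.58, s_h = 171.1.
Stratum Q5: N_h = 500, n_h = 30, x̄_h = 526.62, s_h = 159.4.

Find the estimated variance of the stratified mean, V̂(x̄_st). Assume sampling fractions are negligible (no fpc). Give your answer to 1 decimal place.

V̂(x̄_st) ≈ 77.6

V̂(x̄_st) = Σ W_h² s_h²/n_h, with W_h = N_h/N and N = 2960:
  stratum Q1: (560/2960)²·47.8²/28 = 2.92072
  stratum Q2: (1060/2960)²·181.0²/119 = 35.3052
  stratum Q3: (540/2960)²·117.7²/44 = 10.4786
  stratum Q4: (300/2960)²·171.1²/64 = 4.69872
  stratum Q5: (500/2960)²·159.4²/30 = 24.1664
V̂(x̄_st) = 77.5697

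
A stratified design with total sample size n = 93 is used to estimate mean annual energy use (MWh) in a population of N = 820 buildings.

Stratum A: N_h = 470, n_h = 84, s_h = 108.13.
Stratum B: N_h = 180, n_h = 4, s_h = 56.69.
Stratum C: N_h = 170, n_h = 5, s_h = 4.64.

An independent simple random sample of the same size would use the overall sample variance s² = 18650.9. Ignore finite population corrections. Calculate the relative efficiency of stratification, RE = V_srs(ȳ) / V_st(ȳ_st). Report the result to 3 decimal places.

RE ≈ 2.370

V̂(ȳ_st) = Σ W_h² s_h²/n_h, with W_h = N_h/N and N = 820:
  stratum A: (470/820)²·108.13²/84 = 45.7279
  stratum B: (180/820)²·56.69²/4 = 38.7142
  stratum C: (170/820)²·4.64²/5 = 0.18507
V_st = 84.6272
V_srs = s²/n = 18650.9/93 = 200.547
Relative efficiency = V_srs / V_st = 200.547/84.6272 = 2.3698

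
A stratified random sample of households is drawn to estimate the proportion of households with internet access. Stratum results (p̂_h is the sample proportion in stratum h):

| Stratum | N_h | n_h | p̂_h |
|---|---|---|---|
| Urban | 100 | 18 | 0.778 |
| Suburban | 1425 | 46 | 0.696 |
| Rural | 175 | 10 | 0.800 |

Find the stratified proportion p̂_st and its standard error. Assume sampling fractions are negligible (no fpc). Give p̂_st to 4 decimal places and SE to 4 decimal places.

N = 1700; stratum weights W_h = N_h/N.
p̂_st = Σ W_h p̂_h = (100·0.778 + 1425·0.696 + 175·0.800)/1700 = 0.71153
V̂(p̂_st) = Σ W_h² p̂_h(1−p̂_h)/(n_h−1):
  stratum Urban: (100/1700)²·0.778·0.222/17 = 3.51549e-05
  stratum Suburban: (1425/1700)²·0.696·0.304/45 = 0.00330371
  stratum Rural: (175/1700)²·0.800·0.200/9 = 0.000188389
V̂(p̂_st) = 0.00352726; SE = √V̂ = 0.0593907

p̂_st ≈ 0.7115, SE ≈ 0.0594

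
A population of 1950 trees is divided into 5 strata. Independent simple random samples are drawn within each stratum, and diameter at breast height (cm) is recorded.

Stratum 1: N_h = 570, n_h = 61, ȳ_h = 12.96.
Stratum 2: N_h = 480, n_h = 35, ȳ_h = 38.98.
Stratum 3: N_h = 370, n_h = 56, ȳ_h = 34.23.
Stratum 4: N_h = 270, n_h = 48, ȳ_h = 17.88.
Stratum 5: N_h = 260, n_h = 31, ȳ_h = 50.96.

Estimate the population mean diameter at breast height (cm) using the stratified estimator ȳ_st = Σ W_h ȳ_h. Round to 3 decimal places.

N = Σ N_h = 1950. Stratum weights W_h = N_h/N.
ȳ_st = (570·12.96 + 480·38.98 + 370·34.23 + 270·17.88 + 260·50.96) / 1950 = 29.14867

ȳ_st ≈ 29.149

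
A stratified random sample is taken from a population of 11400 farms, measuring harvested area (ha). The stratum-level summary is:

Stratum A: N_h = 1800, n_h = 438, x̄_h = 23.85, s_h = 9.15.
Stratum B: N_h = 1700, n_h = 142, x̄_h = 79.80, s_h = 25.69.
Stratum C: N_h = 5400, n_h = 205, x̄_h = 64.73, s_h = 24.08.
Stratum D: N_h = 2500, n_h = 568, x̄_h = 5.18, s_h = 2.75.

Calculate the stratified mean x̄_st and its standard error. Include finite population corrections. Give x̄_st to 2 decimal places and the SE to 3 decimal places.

x̄_st ≈ 47.46, SE ≈ 0.842

x̄_st = Σ W_h x̄_h = (1800·23.85 + 1700·79.80 + 5400·64.73 + 2500·5.18)/11400 = 47.46333
V̂(x̄_st) = Σ W_h² (1 − n_h/N_h) s_h²/n_h, with W_h = N_h/N and N = 11400:
  stratum A: (1800/11400)²·(1 − 438/1800)·9.15²/438 = 0.00360585
  stratum B: (1700/11400)²·(1 − 142/1700)·25.69²/142 = 0.0947211
  stratum C: (5400/11400)²·(1 − 205/5400)·24.08²/205 = 0.610561
  stratum D: (2500/11400)²·(1 − 568/2500)·2.75²/568 = 0.000494828
V̂(x̄_st) = 0.709382
SE(x̄_st) = √0.709382 = 0.842248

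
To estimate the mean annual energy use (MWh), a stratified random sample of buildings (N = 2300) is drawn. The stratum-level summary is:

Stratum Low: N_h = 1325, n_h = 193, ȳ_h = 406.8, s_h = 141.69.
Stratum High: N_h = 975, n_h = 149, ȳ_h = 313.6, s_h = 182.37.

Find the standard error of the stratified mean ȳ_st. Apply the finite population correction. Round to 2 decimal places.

SE(ȳ_st) ≈ 7.97

V̂(ȳ_st) = Σ W_h² (1 − n_h/N_h) s_h²/n_h, with W_h = N_h/N and N = 2300:
  stratum Low: (1325/2300)²·(1 − 193/1325)·141.69²/193 = 29.4936
  stratum High: (975/2300)²·(1 − 149/975)·182.37²/149 = 33.982
V̂(ȳ_st) = 63.4756
SE(ȳ_st) = √63.4756 = 7.96716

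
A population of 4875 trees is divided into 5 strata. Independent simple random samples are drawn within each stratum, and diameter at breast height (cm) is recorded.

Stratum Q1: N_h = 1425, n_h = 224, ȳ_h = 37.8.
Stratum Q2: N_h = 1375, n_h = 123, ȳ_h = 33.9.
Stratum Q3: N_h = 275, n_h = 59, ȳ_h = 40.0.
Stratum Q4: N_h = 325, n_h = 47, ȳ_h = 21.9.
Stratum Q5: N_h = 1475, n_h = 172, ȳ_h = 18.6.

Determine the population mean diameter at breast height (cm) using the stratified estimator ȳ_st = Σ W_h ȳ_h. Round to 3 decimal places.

ȳ_st ≈ 29.955

N = Σ N_h = 4875. Stratum weights W_h = N_h/N.
ȳ_st = (1425·37.8 + 1375·33.9 + 275·40.0 + 325·21.9 + 1475·18.6) / 4875 = 29.95487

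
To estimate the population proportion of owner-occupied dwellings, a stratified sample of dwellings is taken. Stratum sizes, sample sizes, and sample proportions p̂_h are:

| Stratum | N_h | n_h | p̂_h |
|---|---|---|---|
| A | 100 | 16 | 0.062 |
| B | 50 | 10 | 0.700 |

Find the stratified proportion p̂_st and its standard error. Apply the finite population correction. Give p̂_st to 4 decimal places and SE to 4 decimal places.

N = 150; stratum weights W_h = N_h/N.
p̂_st = Σ W_h p̂_h = (100·0.062 + 50·0.700)/150 = 0.27467
V̂(p̂_st) = Σ W_h² (1 − n_h/N_h) p̂_h(1−p̂_h)/(n_h−1):
  stratum A: (100/150)²·(1 − 16/100)·0.062·0.938/15 = 0.00144744
  stratum B: (50/150)²·(1 − 10/50)·0.700·0.300/9 = 0.00207407
V̂(p̂_st) = 0.00352151; SE = √V̂ = 0.0593423

p̂_st ≈ 0.2747, SE ≈ 0.0593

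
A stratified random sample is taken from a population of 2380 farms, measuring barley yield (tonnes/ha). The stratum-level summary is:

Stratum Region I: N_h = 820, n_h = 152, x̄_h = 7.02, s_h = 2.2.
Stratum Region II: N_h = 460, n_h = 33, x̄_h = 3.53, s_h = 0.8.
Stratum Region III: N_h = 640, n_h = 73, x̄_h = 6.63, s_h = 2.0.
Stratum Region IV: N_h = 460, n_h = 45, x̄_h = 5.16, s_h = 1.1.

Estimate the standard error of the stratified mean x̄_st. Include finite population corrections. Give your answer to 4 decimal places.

V̂(x̄_st) = Σ W_h² (1 − n_h/N_h) s_h²/n_h, with W_h = N_h/N and N = 2380:
  stratum Region I: (820/2380)²·(1 − 152/820)·2.2²/152 = 0.0030792
  stratum Region II: (460/2380)²·(1 − 33/460)·0.8²/33 = 0.000672509
  stratum Region III: (640/2380)²·(1 − 73/640)·2.0²/73 = 0.00351032
  stratum Region IV: (460/2380)²·(1 − 45/460)·1.1²/45 = 0.000906202
V̂(x̄_st) = 0.00816823
SE(x̄_st) = √0.00816823 = 0.0903783

SE(x̄_st) ≈ 0.0904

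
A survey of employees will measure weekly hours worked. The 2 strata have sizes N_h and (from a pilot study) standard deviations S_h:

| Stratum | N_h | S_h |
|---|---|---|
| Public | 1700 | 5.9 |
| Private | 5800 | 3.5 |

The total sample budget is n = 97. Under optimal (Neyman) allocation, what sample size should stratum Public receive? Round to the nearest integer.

32

Neyman allocation: n_h = n · N_h S_h / Σ N_i S_i, with n = 97.
  stratum Public: N_h·S_h = 1700·5.9 = 10030.00
  stratum Private: N_h·S_h = 5800·3.5 = 20300.00
Σ N_h S_h = 30330.00
n for stratum Public = 97·10030.00/30330.00 = 32.077 → 32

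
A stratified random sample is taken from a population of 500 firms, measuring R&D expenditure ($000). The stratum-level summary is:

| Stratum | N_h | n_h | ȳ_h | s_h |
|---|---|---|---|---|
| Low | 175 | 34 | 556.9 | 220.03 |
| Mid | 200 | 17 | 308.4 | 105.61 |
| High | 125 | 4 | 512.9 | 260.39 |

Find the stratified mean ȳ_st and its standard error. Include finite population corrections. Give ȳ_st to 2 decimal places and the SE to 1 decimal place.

ȳ_st ≈ 446.50, SE ≈ 35.5

ȳ_st = Σ W_h ȳ_h = (175·556.9 + 200·308.4 + 125·512.9)/500 = 446.50000
V̂(ȳ_st) = Σ W_h² (1 − n_h/N_h) s_h²/n_h, with W_h = N_h/N and N = 500:
  stratum Low: (175/500)²·(1 − 34/175)·220.03²/34 = 140.541
  stratum Mid: (200/500)²·(1 − 17/200)·105.61²/17 = 96.0511
  stratum High: (125/500)²·(1 − 4/125)·260.39²/4 = 1025.52
V̂(ȳ_st) = 1262.11
SE(ȳ_st) = √1262.11 = 35.5262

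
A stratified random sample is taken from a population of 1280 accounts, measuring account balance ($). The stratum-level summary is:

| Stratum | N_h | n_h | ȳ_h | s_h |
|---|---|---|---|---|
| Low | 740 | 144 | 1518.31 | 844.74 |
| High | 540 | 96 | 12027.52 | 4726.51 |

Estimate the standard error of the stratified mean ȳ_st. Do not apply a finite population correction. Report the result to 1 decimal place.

V̂(ȳ_st) = Σ W_h² s_h²/n_h, with W_h = N_h/N and N = 1280:
  stratum Low: (740/1280)²·844.74²/144 = 1656.25
  stratum High: (540/1280)²·4726.51²/96 = 41416.9
V̂(ȳ_st) = 43073.1
SE(ȳ_st) = √43073.1 = 207.541

SE(ȳ_st) ≈ 207.5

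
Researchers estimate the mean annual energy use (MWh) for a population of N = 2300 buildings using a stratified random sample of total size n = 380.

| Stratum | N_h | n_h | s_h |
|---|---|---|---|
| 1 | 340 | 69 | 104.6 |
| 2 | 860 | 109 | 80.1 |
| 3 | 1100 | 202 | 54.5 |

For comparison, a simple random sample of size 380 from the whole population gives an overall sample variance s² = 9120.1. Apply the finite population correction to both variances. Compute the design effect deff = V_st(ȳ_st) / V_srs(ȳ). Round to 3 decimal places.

V̂(ȳ_st) = Σ W_h² (1 − n_h/N_h) s_h²/n_h, with W_h = N_h/N and N = 2300:
  stratum 1: (340/2300)²·(1 − 69/340)·104.6²/69 = 2.76189
  stratum 2: (860/2300)²·(1 − 109/860)·80.1²/109 = 7.18656
  stratum 3: (1100/2300)²·(1 − 202/1100)·54.5²/202 = 2.74571
V_st = 12.6942
V_srs = (1 − 380/2300)·9120.1/380 = 20.035
deff = V_st / V_srs = 12.6942/20.035 = 0.6336

deff ≈ 0.634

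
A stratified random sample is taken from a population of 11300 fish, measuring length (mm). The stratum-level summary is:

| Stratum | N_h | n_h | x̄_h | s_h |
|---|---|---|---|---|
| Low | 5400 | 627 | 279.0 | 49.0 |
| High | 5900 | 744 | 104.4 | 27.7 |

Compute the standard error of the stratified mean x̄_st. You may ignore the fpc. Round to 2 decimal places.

SE(x̄_st) ≈ 1.08

V̂(x̄_st) = Σ W_h² s_h²/n_h, with W_h = N_h/N and N = 11300:
  stratum Low: (5400/11300)²·49.0²/627 = 0.874491
  stratum High: (5900/11300)²·27.7²/744 = 0.281147
V̂(x̄_st) = 1.15564
SE(x̄_st) = √1.15564 = 1.07501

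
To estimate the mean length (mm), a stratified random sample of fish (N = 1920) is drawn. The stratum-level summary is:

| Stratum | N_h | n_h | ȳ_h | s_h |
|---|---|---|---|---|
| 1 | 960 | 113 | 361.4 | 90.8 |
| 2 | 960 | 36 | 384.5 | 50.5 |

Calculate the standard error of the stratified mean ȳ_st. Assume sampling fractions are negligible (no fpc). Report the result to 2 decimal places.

SE(ȳ_st) ≈ 6.00

V̂(ȳ_st) = Σ W_h² s_h²/n_h, with W_h = N_h/N and N = 1920:
  stratum 1: (960/1920)²·90.8²/113 = 18.2404
  stratum 2: (960/1920)²·50.5²/36 = 17.7101
V̂(ȳ_st) = 35.9504
SE(ȳ_st) = √35.9504 = 5.99587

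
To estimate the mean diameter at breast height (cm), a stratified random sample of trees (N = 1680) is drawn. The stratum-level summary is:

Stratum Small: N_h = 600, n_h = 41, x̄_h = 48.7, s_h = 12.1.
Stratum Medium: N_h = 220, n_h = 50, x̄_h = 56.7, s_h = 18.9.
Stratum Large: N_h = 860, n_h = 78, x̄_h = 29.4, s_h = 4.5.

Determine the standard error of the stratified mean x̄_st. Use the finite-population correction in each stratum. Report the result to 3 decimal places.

SE(x̄_st) ≈ 0.762

V̂(x̄_st) = Σ W_h² (1 − n_h/N_h) s_h²/n_h, with W_h = N_h/N and N = 1680:
  stratum Small: (600/1680)²·(1 − 41/600)·12.1²/41 = 0.424357
  stratum Medium: (220/1680)²·(1 − 50/220)·18.9²/50 = 0.0946687
  stratum Large: (860/1680)²·(1 − 78/860)·4.5²/78 = 0.061861
V̂(x̄_st) = 0.580887
SE(x̄_st) = √0.580887 = 0.762159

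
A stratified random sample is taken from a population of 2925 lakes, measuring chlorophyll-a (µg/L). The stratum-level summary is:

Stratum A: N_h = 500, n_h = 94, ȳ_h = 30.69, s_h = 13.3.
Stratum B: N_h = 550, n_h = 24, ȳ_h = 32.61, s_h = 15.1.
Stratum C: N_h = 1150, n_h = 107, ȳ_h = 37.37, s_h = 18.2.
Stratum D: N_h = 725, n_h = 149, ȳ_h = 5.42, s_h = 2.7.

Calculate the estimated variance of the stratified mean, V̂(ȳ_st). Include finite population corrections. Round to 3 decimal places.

V̂(ȳ_st) ≈ 0.802

V̂(ȳ_st) = Σ W_h² (1 − n_h/N_h) s_h²/n_h, with W_h = N_h/N and N = 2925:
  stratum A: (500/2925)²·(1 − 94/500)·13.3²/94 = 0.0446498
  stratum B: (550/2925)²·(1 − 24/550)·15.1²/24 = 0.321247
  stratum C: (1150/2925)²·(1 − 107/1150)·18.2²/107 = 0.434
  stratum D: (725/2925)²·(1 − 149/725)·2.7²/149 = 0.00238809
V̂(ȳ_st) = 0.802285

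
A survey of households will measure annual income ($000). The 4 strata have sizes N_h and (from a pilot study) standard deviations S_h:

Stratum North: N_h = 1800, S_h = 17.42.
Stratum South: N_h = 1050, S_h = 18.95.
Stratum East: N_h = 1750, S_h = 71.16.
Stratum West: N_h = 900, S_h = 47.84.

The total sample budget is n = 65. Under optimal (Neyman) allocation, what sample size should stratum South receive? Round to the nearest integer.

Neyman allocation: n_h = n · N_h S_h / Σ N_i S_i, with n = 65.
  stratum North: N_h·S_h = 1800·17.42 = 31356.00
  stratum South: N_h·S_h = 1050·18.95 = 19897.50
  stratum East: N_h·S_h = 1750·71.16 = 124530.00
  stratum West: N_h·S_h = 900·47.84 = 43056.00
Σ N_h S_h = 218839.50
n for stratum South = 65·19897.50/218839.50 = 5.910 → 6

6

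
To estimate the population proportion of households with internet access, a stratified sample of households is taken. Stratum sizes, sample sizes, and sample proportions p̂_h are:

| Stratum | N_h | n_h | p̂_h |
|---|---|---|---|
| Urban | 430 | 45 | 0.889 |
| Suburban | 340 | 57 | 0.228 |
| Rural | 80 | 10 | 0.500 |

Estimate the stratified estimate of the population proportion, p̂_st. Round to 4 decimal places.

p̂_st ≈ 0.5880

N = 850; stratum weights W_h = N_h/N.
p̂_st = Σ W_h p̂_h = (430·0.889 + 340·0.228 + 80·0.500)/850 = 0.58799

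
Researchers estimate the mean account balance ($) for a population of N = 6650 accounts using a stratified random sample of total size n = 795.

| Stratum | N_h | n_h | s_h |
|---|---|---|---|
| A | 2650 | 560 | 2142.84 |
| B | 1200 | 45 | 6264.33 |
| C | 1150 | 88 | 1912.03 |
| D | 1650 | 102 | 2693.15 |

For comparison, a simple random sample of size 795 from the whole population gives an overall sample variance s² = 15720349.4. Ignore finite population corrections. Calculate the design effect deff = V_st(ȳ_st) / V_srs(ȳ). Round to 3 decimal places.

V̂(ȳ_st) = Σ W_h² s_h²/n_h, with W_h = N_h/N and N = 6650:
  stratum A: (2650/6650)²·2142.84²/560 = 1302.09
  stratum B: (1200/6650)²·6264.33²/45 = 28395.9
  stratum C: (1150/6650)²·1912.03²/88 = 1242.39
  stratum D: (1650/6650)²·2693.15²/102 = 4377.7
V_st = 35318.1
V_srs = s²/n = 15720349.4/795 = 19774
deff = V_st / V_srs = 35318.1/19774 = 1.7861

deff ≈ 1.786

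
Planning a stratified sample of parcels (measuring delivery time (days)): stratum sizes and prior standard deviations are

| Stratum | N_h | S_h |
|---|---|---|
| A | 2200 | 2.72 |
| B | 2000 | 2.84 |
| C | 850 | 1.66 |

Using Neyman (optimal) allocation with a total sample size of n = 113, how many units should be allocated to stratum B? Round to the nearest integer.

49

Neyman allocation: n_h = n · N_h S_h / Σ N_i S_i, with n = 113.
  stratum A: N_h·S_h = 2200·2.72 = 5984.00
  stratum B: N_h·S_h = 2000·2.84 = 5680.00
  stratum C: N_h·S_h = 850·1.66 = 1411.00
Σ N_h S_h = 13075.00
n for stratum B = 113·5680.00/13075.00 = 49.089 → 49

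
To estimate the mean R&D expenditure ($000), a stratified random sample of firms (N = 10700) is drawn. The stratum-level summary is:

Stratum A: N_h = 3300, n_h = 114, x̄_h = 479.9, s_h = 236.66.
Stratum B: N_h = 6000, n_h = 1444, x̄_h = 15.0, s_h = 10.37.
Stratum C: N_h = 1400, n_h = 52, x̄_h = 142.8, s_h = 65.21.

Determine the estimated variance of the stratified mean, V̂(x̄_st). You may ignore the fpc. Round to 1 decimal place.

V̂(x̄_st) ≈ 48.2

V̂(x̄_st) = Σ W_h² s_h²/n_h, with W_h = N_h/N and N = 10700:
  stratum A: (3300/10700)²·236.66²/114 = 46.731
  stratum B: (6000/10700)²·10.37²/1444 = 0.0234167
  stratum C: (1400/10700)²·65.21²/52 = 1.39995
V̂(x̄_st) = 48.1544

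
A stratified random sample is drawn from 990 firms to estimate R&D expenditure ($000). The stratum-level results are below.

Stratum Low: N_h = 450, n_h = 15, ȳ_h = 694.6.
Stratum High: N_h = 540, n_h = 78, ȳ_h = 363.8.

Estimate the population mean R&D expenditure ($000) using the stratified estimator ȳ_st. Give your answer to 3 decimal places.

N = Σ N_h = 990. Stratum weights W_h = N_h/N.
ȳ_st = (450·694.6 + 540·363.8) / 990 = 514.16364

ȳ_st ≈ 514.164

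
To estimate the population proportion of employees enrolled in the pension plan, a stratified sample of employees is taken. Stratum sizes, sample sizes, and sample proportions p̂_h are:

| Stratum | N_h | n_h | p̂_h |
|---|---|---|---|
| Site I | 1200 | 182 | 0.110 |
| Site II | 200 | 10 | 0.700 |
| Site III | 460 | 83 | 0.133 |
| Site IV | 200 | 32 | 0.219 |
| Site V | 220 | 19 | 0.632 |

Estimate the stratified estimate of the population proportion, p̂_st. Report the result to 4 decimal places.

p̂_st ≈ 0.2263

N = 2280; stratum weights W_h = N_h/N.
p̂_st = Σ W_h p̂_h = (1200·0.110 + 200·0.700 + 460·0.133 + 200·0.219 + 220·0.632)/2280 = 0.22632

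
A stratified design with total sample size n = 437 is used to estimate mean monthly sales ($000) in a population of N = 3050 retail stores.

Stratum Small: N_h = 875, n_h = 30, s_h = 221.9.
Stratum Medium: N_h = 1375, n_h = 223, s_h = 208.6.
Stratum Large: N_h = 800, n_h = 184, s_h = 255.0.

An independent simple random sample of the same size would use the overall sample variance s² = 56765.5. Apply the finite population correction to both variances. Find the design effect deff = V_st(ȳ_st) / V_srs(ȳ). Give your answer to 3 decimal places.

V̂(ȳ_st) = Σ W_h² (1 − n_h/N_h) s_h²/n_h, with W_h = N_h/N and N = 3050:
  stratum Small: (875/3050)²·(1 − 30/875)·221.9²/30 = 130.454
  stratum Medium: (1375/3050)²·(1 − 223/1375)·208.6²/223 = 33.2261
  stratum Large: (800/3050)²·(1 − 184/800)·255.0²/184 = 18.7212
V_st = 182.402
V_srs = (1 − 437/3050)·56765.5/437 = 111.287
deff = V_st / V_srs = 182.402/111.287 = 1.6390

deff ≈ 1.639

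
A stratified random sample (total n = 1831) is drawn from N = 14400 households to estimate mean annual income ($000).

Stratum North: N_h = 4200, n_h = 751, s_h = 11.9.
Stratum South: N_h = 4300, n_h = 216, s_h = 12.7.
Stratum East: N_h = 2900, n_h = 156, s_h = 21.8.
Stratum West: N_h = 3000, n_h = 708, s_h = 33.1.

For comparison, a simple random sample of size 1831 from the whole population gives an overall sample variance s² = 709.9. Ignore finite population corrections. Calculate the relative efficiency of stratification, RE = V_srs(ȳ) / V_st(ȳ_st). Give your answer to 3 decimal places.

V̂(ȳ_st) = Σ W_h² s_h²/n_h, with W_h = N_h/N and N = 14400:
  stratum North: (4200/14400)²·11.9²/751 = 0.0160409
  stratum South: (4300/14400)²·12.7²/216 = 0.0665833
  stratum East: (2900/14400)²·21.8²/156 = 0.123555
  stratum West: (3000/14400)²·33.1²/708 = 0.0671646
V_st = 0.273344
V_srs = s²/n = 709.9/1831 = 0.387712
Relative efficiency = V_srs / V_st = 0.387712/0.273344 = 1.4184

RE ≈ 1.418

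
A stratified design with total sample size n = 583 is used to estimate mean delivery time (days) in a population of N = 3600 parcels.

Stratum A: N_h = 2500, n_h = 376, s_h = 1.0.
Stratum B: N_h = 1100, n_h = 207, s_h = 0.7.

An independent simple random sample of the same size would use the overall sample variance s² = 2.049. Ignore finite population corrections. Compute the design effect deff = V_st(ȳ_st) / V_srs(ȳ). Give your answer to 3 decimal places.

deff ≈ 0.428

V̂(ȳ_st) = Σ W_h² s_h²/n_h, with W_h = N_h/N and N = 3600:
  stratum A: (2500/3600)²·1.0²/376 = 0.00128259
  stratum B: (1100/3600)²·0.7²/207 = 0.000221007
V_st = 0.0015036
V_srs = s²/n = 2.049/583 = 0.00351458
deff = V_st / V_srs = 0.0015036/0.00351458 = 0.4278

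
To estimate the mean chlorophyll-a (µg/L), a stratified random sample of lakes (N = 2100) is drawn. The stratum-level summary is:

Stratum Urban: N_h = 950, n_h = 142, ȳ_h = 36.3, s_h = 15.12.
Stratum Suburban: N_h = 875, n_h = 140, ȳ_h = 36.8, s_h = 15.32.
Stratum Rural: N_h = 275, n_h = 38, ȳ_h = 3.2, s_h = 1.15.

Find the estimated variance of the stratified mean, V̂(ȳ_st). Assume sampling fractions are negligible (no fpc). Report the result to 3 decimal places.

V̂(ȳ_st) ≈ 0.621

V̂(ȳ_st) = Σ W_h² s_h²/n_h, with W_h = N_h/N and N = 2100:
  stratum Urban: (950/2100)²·15.12²/142 = 0.329476
  stratum Suburban: (875/2100)²·15.32²/140 = 0.29105
  stratum Rural: (275/2100)²·1.15²/38 = 0.000596814
V̂(ȳ_st) = 0.621122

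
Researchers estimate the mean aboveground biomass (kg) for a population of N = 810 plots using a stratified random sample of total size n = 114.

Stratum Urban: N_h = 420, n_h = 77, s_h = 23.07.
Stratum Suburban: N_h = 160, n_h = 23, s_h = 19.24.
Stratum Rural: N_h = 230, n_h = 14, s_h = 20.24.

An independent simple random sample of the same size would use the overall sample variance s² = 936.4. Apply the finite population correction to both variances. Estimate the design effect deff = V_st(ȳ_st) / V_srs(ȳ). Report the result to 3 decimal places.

V̂(ȳ_st) = Σ W_h² (1 − n_h/N_h) s_h²/n_h, with W_h = N_h/N and N = 810:
  stratum Urban: (420/810)²·(1 − 77/420)·23.07²/77 = 1.51767
  stratum Suburban: (160/810)²·(1 − 23/160)·19.24²/23 = 0.537716
  stratum Rural: (230/810)²·(1 − 14/230)·20.24²/14 = 2.21567
V_st = 4.27105
V_srs = (1 − 114/810)·936.4/114 = 7.05799
deff = V_st / V_srs = 4.27105/7.05799 = 0.6051

deff ≈ 0.605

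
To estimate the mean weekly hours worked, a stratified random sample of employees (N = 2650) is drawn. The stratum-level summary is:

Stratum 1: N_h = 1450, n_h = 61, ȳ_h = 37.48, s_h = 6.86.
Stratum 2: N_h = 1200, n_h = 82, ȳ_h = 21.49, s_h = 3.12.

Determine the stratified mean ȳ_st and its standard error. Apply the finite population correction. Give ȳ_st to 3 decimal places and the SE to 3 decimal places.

ȳ_st = Σ W_h ȳ_h = (1450·37.48 + 1200·21.49)/2650 = 30.23925
V̂(ȳ_st) = Σ W_h² (1 − n_h/N_h) s_h²/n_h, with W_h = N_h/N and N = 2650:
  stratum 1: (1450/2650)²·(1 − 61/1450)·6.86²/61 = 0.221257
  stratum 2: (1200/2650)²·(1 − 82/1200)·3.12²/82 = 0.0226791
V̂(ȳ_st) = 0.243936
SE(ȳ_st) = √0.243936 = 0.493899

ȳ_st ≈ 30.239, SE ≈ 0.494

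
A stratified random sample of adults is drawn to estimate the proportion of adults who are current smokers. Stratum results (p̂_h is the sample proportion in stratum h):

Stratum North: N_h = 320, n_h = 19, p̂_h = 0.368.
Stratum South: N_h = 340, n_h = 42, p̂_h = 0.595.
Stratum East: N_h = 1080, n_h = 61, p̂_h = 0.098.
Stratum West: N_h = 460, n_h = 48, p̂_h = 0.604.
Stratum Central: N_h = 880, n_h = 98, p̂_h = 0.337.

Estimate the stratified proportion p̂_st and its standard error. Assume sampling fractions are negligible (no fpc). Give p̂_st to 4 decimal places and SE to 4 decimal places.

p̂_st ≈ 0.3248, SE ≈ 0.0263

N = 3080; stratum weights W_h = N_h/N.
p̂_st = Σ W_h p̂_h = (320·0.368 + 340·0.595 + 1080·0.098 + 460·0.604 + 880·0.337)/3080 = 0.32477
V̂(p̂_st) = Σ W_h² p̂_h(1−p̂_h)/(n_h−1):
  stratum North: (320/3080)²·0.368·0.632/18 = 0.000139473
  stratum South: (340/3080)²·0.595·0.405/41 = 7.16217e-05
  stratum East: (1080/3080)²·0.098·0.902/60 = 0.000181145
  stratum West: (460/3080)²·0.604·0.396/47 = 0.000113514
  stratum Central: (880/3080)²·0.337·0.663/97 = 0.000188034
V̂(p̂_st) = 0.000693788; SE = √V̂ = 0.0263399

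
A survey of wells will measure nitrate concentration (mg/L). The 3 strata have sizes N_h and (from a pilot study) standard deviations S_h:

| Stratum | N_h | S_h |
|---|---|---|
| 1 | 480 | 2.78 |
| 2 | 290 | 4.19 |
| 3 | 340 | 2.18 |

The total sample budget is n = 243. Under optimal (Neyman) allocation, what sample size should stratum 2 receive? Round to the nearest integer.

90

Neyman allocation: n_h = n · N_h S_h / Σ N_i S_i, with n = 243.
  stratum 1: N_h·S_h = 480·2.78 = 1334.40
  stratum 2: N_h·S_h = 290·4.19 = 1215.10
  stratum 3: N_h·S_h = 340·2.18 = 741.20
Σ N_h S_h = 3290.70
n for stratum 2 = 243·1215.10/3290.70 = 89.728 → 90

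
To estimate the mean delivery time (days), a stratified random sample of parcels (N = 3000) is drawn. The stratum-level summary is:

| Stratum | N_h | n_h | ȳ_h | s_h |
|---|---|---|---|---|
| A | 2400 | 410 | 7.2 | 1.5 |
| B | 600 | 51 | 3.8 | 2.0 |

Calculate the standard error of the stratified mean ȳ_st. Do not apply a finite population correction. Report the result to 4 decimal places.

V̂(ȳ_st) = Σ W_h² s_h²/n_h, with W_h = N_h/N and N = 3000:
  stratum A: (2400/3000)²·1.5²/410 = 0.0035122
  stratum B: (600/3000)²·2.0²/51 = 0.00313725
V̂(ȳ_st) = 0.00664945
SE(ȳ_st) = √0.00664945 = 0.0815442

SE(ȳ_st) ≈ 0.0815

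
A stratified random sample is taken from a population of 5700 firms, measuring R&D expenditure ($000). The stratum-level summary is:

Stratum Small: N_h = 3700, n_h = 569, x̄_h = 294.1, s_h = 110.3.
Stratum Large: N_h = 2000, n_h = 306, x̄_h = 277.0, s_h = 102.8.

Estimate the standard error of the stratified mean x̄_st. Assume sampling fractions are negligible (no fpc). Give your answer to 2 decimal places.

SE(x̄_st) ≈ 3.64

V̂(x̄_st) = Σ W_h² s_h²/n_h, with W_h = N_h/N and N = 5700:
  stratum Small: (3700/5700)²·110.3²/569 = 9.00933
  stratum Large: (2000/5700)²·102.8²/306 = 4.25182
V̂(x̄_st) = 13.2612
SE(x̄_st) = √13.2612 = 3.64159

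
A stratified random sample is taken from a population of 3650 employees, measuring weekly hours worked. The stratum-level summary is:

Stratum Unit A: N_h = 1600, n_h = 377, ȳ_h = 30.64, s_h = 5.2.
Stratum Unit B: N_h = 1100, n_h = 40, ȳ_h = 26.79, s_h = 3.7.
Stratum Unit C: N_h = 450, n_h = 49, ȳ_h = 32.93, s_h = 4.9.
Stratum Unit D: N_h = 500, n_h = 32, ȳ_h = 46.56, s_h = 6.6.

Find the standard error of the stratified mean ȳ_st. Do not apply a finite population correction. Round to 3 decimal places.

V̂(ȳ_st) = Σ W_h² s_h²/n_h, with W_h = N_h/N and N = 3650:
  stratum Unit A: (1600/3650)²·5.2²/377 = 0.0137822
  stratum Unit B: (1100/3650)²·3.7²/40 = 0.0310844
  stratum Unit C: (450/3650)²·4.9²/49 = 0.00744793
  stratum Unit D: (500/3650)²·6.6²/32 = 0.0255442
V̂(ȳ_st) = 0.0778588
SE(ȳ_st) = √0.0778588 = 0.279032

SE(ȳ_st) ≈ 0.279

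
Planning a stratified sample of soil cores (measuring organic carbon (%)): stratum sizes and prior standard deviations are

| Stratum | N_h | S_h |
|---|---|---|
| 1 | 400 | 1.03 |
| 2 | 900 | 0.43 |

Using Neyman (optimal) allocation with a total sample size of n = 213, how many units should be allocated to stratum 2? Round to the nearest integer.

Neyman allocation: n_h = n · N_h S_h / Σ N_i S_i, with n = 213.
  stratum 1: N_h·S_h = 400·1.03 = 412.00
  stratum 2: N_h·S_h = 900·0.43 = 387.00
Σ N_h S_h = 799.00
n for stratum 2 = 213·387.00/799.00 = 103.168 → 103

103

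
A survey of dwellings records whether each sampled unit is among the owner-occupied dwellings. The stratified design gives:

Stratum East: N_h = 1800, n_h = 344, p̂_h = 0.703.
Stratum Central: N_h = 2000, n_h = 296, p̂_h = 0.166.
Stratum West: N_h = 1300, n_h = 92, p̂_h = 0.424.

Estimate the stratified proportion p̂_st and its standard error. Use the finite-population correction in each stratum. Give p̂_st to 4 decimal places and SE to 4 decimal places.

p̂_st ≈ 0.4213, SE ≈ 0.0169

N = 5100; stratum weights W_h = N_h/N.
p̂_st = Σ W_h p̂_h = (1800·0.703 + 2000·0.166 + 1300·0.424)/5100 = 0.42129
V̂(p̂_st) = Σ W_h² (1 − n_h/N_h) p̂_h(1−p̂_h)/(n_h−1):
  stratum East: (1800/5100)²·(1 − 344/1800)·0.703·0.297/343 = 6.13354e-05
  stratum Central: (2000/5100)²·(1 − 296/2000)·0.166·0.834/295 = 6.1491e-05
  stratum West: (1300/5100)²·(1 − 92/1300)·0.424·0.576/91 = 0.000162038
V̂(p̂_st) = 0.000284864; SE = √V̂ = 0.0168779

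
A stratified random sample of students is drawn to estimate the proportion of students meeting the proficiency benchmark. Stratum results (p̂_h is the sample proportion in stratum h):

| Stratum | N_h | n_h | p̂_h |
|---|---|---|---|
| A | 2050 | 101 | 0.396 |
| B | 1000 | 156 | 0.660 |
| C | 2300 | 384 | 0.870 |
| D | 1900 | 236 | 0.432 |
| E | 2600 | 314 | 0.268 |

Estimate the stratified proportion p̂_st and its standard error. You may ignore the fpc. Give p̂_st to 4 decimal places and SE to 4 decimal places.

p̂_st ≈ 0.5066, SE ≈ 0.0147

N = 9850; stratum weights W_h = N_h/N.
p̂_st = Σ W_h p̂_h = (2050·0.396 + 1000·0.660 + 2300·0.870 + 1900·0.432 + 2600·0.268)/9850 = 0.50664
V̂(p̂_st) = Σ W_h² p̂_h(1−p̂_h)/(n_h−1):
  stratum A: (2050/9850)²·0.396·0.604/100 = 0.000103602
  stratum B: (1000/9850)²·0.660·0.340/155 = 1.49217e-05
  stratum C: (2300/9850)²·0.870·0.130/383 = 1.61008e-05
  stratum D: (1900/9850)²·0.432·0.568/235 = 3.88507e-05
  stratum E: (2600/9850)²·0.268·0.732/313 = 4.36693e-05
V̂(p̂_st) = 0.000217144; SE = √V̂ = 0.0147358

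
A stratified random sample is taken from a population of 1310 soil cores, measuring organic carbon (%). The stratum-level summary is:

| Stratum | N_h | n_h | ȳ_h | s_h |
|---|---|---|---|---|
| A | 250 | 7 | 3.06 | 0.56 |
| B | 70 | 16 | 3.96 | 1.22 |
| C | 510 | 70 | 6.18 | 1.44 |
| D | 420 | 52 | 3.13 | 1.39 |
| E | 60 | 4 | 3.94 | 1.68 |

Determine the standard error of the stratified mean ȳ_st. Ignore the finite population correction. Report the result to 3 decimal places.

V̂(ȳ_st) = Σ W_h² s_h²/n_h, with W_h = N_h/N and N = 1310:
  stratum A: (250/1310)²·0.56²/7 = 0.00163161
  stratum B: (70/1310)²·1.22²/16 = 0.000265615
  stratum C: (510/1310)²·1.44²/70 = 0.00448978
  stratum D: (420/1310)²·1.39²/52 = 0.00381929
  stratum E: (60/1310)²·1.68²/4 = 0.00148019
V̂(ȳ_st) = 0.0116865
SE(ȳ_st) = √0.0116865 = 0.108104

SE(ȳ_st) ≈ 0.108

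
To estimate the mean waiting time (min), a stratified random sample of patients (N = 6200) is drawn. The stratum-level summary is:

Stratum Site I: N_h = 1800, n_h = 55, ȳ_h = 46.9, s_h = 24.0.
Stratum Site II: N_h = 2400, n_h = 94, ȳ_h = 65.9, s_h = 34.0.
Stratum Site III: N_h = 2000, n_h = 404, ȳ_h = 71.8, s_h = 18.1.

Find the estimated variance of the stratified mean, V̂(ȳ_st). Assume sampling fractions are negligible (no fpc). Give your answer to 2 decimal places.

V̂(ȳ_st) = Σ W_h² s_h²/n_h, with W_h = N_h/N and N = 6200:
  stratum Site I: (1800/6200)²·24.0²/55 = 0.882717
  stratum Site II: (2400/6200)²·34.0²/94 = 1.84276
  stratum Site III: (2000/6200)²·18.1²/404 = 0.0843825
V̂(ȳ_st) = 2.80986

V̂(ȳ_st) ≈ 2.81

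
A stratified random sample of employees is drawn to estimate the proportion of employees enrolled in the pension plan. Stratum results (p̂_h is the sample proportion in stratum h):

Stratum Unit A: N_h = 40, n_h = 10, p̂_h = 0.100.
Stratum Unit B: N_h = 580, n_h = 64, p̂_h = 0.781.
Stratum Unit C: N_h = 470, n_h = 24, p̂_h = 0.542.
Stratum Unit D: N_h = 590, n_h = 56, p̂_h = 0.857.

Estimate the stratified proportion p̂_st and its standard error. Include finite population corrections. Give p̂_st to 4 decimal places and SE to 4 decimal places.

p̂_st ≈ 0.7246, SE ≈ 0.0366

N = 1680; stratum weights W_h = N_h/N.
p̂_st = Σ W_h p̂_h = (40·0.100 + 580·0.781 + 470·0.542 + 590·0.857)/1680 = 0.72461
V̂(p̂_st) = Σ W_h² (1 − n_h/N_h) p̂_h(1−p̂_h)/(n_h−1):
  stratum Unit A: (40/1680)²·(1 − 10/40)·0.100·0.900/9 = 4.2517e-06
  stratum Unit B: (580/1680)²·(1 − 64/580)·0.781·0.219/63 = 0.000287881
  stratum Unit C: (470/1680)²·(1 − 24/470)·0.542·0.458/23 = 0.000801588
  stratum Unit D: (590/1680)²·(1 − 56/590)·0.857·0.143/55 = 0.00024873
V̂(p̂_st) = 0.00134245; SE = √V̂ = 0.0366395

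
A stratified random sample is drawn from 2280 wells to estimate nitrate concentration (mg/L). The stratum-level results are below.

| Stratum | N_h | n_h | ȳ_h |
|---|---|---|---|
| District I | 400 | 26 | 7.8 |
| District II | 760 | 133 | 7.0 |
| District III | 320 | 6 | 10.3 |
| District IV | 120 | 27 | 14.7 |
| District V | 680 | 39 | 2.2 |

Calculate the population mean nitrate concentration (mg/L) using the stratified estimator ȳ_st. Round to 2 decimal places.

ȳ_st ≈ 6.58

N = Σ N_h = 2280. Stratum weights W_h = N_h/N.
ȳ_st = (400·7.8 + 760·7.0 + 320·10.3 + 120·14.7 + 680·2.2) / 2280 = 6.5772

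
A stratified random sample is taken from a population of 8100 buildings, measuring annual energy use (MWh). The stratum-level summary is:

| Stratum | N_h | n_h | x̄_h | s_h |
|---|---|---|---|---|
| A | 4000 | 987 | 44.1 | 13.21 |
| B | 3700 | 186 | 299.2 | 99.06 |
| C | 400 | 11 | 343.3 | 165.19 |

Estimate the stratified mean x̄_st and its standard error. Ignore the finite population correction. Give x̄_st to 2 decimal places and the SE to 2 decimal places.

x̄_st ≈ 175.40, SE ≈ 4.14

x̄_st = Σ W_h x̄_h = (4000·44.1 + 3700·299.2 + 400·343.3)/8100 = 175.40247
V̂(x̄_st) = Σ W_h² s_h²/n_h, with W_h = N_h/N and N = 8100:
  stratum A: (4000/8100)²·13.21²/987 = 0.043116
  stratum B: (3700/8100)²·99.06²/186 = 11.0082
  stratum C: (400/8100)²·165.19²/11 = 6.04957
V̂(x̄_st) = 17.1009
SE(x̄_st) = √17.1009 = 4.13532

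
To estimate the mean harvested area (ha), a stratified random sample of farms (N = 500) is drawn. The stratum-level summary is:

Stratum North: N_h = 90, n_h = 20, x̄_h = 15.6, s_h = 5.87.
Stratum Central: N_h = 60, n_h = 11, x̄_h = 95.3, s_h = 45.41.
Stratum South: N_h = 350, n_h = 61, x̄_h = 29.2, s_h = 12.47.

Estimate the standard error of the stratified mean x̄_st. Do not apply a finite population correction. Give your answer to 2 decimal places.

SE(x̄_st) ≈ 2.00

V̂(x̄_st) = Σ W_h² s_h²/n_h, with W_h = N_h/N and N = 500:
  stratum North: (90/500)²·5.87²/20 = 0.0558202
  stratum Central: (60/500)²·45.41²/11 = 2.69943
  stratum South: (350/500)²·12.47²/61 = 1.24911
V̂(x̄_st) = 4.00436
SE(x̄_st) = √4.00436 = 2.00109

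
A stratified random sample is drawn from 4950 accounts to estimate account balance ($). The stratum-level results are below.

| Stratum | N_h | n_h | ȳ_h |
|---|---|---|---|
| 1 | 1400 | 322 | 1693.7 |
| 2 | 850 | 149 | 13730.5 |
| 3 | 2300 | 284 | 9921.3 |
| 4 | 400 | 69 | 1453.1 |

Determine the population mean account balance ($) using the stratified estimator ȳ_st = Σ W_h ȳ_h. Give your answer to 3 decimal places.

ȳ_st ≈ 7564.108

N = Σ N_h = 4950. Stratum weights W_h = N_h/N.
ȳ_st = (1400·1693.7 + 850·13730.5 + 2300·9921.3 + 400·1453.1) / 4950 = 7564.10808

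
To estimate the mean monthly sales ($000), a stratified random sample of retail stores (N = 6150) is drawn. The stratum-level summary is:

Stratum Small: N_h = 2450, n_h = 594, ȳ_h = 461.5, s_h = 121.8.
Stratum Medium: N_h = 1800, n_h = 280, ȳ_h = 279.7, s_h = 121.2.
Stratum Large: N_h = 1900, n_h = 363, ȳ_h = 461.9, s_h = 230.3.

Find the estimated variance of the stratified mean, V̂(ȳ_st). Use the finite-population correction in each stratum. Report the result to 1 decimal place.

V̂(ȳ_st) = Σ W_h² (1 − n_h/N_h) s_h²/n_h, with W_h = N_h/N and N = 6150:
  stratum Small: (2450/6150)²·(1 − 594/2450)·121.8²/594 = 3.00263
  stratum Medium: (1800/6150)²·(1 − 280/1800)·121.2²/280 = 3.79501
  stratum Large: (1900/6150)²·(1 − 363/1900)·230.3²/363 = 11.2813
V̂(ȳ_st) = 18.0789

V̂(ȳ_st) ≈ 18.1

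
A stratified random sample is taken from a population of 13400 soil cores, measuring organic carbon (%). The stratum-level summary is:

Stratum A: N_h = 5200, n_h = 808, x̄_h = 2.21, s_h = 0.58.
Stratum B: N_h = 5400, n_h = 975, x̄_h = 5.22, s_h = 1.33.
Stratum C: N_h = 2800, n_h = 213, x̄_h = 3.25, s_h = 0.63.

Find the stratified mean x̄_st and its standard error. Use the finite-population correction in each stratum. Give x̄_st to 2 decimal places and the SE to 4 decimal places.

x̄_st ≈ 3.64, SE ≈ 0.0192

x̄_st = Σ W_h x̄_h = (5200·2.21 + 5400·5.22 + 2800·3.25)/13400 = 3.64030
V̂(x̄_st) = Σ W_h² (1 − n_h/N_h) s_h²/n_h, with W_h = N_h/N and N = 13400:
  stratum A: (5200/13400)²·(1 − 808/5200)·0.58²/808 = 5.29542e-05
  stratum B: (5400/13400)²·(1 − 975/5400)·1.33²/975 = 0.000241433
  stratum C: (2800/13400)²·(1 − 213/2800)·0.63²/213 = 7.51703e-05
V̂(x̄_st) = 0.000369557
SE(x̄_st) = √0.000369557 = 0.0192239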